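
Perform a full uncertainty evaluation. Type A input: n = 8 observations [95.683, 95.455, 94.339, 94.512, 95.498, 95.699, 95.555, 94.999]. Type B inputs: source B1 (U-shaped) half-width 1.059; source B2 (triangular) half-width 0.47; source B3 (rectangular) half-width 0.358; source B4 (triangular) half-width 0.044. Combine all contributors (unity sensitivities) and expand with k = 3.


mean = (95.683 + 95.455 + 94.339 + 94.512 + 95.498 + 95.699 + 95.555 + 94.999) / 8 = 95.2175
s = sqrt(sum((x - mean)^2)/(n-1)) = 0.53649125
u_A = s / sqrt(n) = 0.53649125 / sqrt(8) = 0.1896783
u_B1 = 1.059 / sqrt(2) = 0.74882608
u_B2 = 0.47 / sqrt(6) = 0.1918767
u_B3 = 0.358 / sqrt(3) = 0.2066914
u_B4 = 0.044 / sqrt(6) = 0.017962925
uc = sqrt(0.1896783^2 + 0.74882608^2 + 0.1918767^2 + 0.2066914^2 + 0.017962925^2) = 0.82254424
U = k * uc = 3 * 0.82254424
U = 2.4676

2.4676


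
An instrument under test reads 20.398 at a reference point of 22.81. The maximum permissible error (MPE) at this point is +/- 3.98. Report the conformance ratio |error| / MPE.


e = indication - reference = 20.398 - 22.81 = -2.4120
|e| = 2.4120
ratio = |e| / MPE = 2.4120 / 3.98
ratio = 0.6060

0.6060


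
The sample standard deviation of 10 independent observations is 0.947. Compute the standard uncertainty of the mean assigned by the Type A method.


u_A = s / sqrt(n)
u_A = 0.947 / sqrt(10)
u_A = 0.947 / 3.1622777
u_A = 0.2995

0.2995


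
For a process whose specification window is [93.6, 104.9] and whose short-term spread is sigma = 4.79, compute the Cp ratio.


Cp = (USL - LSL) / (6 * sigma)
= (104.9 - 93.6) / (6 * 4.79)
= 11.3000 / 28.7400
= 0.3932

0.3932


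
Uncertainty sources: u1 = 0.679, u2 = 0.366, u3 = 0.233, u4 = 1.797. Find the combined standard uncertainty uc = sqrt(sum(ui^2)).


uc = sqrt(0.679^2 + 0.366^2 + 0.233^2 + 1.797^2)
uc = sqrt(3.878495)
uc = 1.9694

1.9694


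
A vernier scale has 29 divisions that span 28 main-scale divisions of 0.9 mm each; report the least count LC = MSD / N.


LC = MSD / n_div
= 0.9 / 29
= 0.0310

0.0310


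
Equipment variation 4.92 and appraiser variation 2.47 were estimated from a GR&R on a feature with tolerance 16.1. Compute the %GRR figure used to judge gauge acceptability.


GRR = sqrt(EV^2 + AV^2) = sqrt(4.92^2 + 2.47^2) = 5.5052066
%GRR = GRR / tol * 100 = 5.5052066 / 16.1 * 100
%GRR = 34.1938

34.1938


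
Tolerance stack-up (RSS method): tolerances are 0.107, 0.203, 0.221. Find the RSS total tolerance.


RSS = sqrt(0.107^2 + 0.203^2 + 0.221^2)
= sqrt(0.101499)
= 0.3186

0.3186


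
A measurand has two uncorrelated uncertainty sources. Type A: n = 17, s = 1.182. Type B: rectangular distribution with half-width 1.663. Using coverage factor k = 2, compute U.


u_A = s / sqrt(n) = 1.182 / sqrt(17) = 0.28667711
u_B = half_width / sqrt(3) = 1.663 / sqrt(3) = 0.9601335
uc = sqrt(u_A^2 + u_B^2) = sqrt(0.28667711^2 + 0.9601335^2) = 1.002018
U = k * uc = 2 * 1.002018
U = 2.0040

2.0040


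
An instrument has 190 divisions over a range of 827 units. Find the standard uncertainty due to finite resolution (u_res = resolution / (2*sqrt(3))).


resolution = range / divisions
resolution = 827 / 190 = 4.3526316
u_res = resolution / (2*sqrt(3))
u_res = 4.3526316 / 3.4641016
u_res = 1.2565

1.2565


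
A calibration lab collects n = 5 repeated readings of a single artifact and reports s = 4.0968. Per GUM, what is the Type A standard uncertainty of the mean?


u_A = s / sqrt(n)
u_A = 4.0968 / sqrt(5)
u_A = 4.0968 / 2.236068
u_A = 1.8321

1.8321


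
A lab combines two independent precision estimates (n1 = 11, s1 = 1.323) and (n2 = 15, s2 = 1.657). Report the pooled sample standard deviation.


s_p = sqrt(((n1-1)*s1^2 + (n2-1)*s2^2) / (n1+n2-2))
numerator = (11-1)*1.323^2 + (15-1)*1.657^2 = 17.50329 + 38.439086 = 55.942376
denominator = 11 + 15 - 2 = 24
s_p^2 = 55.942376 / 24 = 2.3309323
s_p = sqrt(2.3309323) = 1.5267

1.5267


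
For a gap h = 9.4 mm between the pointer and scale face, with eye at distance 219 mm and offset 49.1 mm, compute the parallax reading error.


error = h * offset / d
= 9.4 * 49.1 / 219
= 2.1075

2.1075


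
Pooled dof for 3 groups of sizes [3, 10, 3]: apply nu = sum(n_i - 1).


nu = sum_i (n_i - 1)
nu = ((3 - 1) + (10 - 1) + (3 - 1))
nu = 2 + 9 + 2
nu = 13

13


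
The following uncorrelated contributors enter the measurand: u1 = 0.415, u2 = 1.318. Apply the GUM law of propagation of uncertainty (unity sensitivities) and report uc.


uc = sqrt(0.415^2 + 1.318^2)
uc = sqrt(1.909349)
uc = 1.3818

1.3818


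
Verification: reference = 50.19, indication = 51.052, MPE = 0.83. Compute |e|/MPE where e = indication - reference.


e = indication - reference = 51.052 - 50.19 = 0.8620
|e| = 0.8620
ratio = |e| / MPE = 0.8620 / 0.83
ratio = 1.0386

1.0386


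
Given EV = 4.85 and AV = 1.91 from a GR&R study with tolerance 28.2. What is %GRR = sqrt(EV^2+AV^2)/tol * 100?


GRR = sqrt(EV^2 + AV^2) = sqrt(4.85^2 + 1.91^2) = 5.2125426
%GRR = GRR / tol * 100 = 5.2125426 / 28.2 * 100
%GRR = 18.4842

18.4842


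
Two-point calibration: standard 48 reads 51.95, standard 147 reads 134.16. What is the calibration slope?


slope = (y2 - y1) / (x2 - x1)
= (134.16 - 51.95) / (147 - 48)
= 82.2100 / 99
= 0.8304

0.8304


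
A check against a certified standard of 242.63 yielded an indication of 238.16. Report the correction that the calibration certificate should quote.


Correction = standard - reading
= 242.63 - 238.16
= 4.4700

4.4700


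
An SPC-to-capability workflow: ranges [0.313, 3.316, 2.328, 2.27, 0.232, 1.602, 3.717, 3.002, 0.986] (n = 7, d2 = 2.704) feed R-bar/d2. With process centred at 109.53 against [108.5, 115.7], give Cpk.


R_bar = (0.313 + 3.316 + 2.328 + 2.27 + 0.232 + 1.602 + 3.717 + 3.002 + 0.986) / 9 = 1.974
sigma = R_bar / d2 = 1.974 / 2.704 = 0.73002959
Cp = (USL - LSL)/(6*sigma) = (115.7 - 108.5)/(6*0.73002959) = 1.6438
Cpu = (115.7 - 109.53)/(3*0.73002959) = 2.8172
Cpl = (109.53 - 108.5)/(3*0.73002959) = 0.4703
Cpk = min(Cpu, Cpl) = 0.4703

0.4703


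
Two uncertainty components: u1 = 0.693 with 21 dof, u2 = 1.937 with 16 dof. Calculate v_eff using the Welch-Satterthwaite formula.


uc = sqrt(u1^2 + u2^2) = sqrt(0.693^2 + 1.937^2) = 2.0572355
v_eff = uc^4 / (u1^4/v1 + u2^4/v2)
= 2.0572355^4 / (0.693^4/21 + 1.937^4/16)
= 17.911668 / 0.89081228
v_eff = 20.1071

20.1071


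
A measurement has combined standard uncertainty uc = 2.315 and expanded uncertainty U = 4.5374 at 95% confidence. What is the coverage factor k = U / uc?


k = U / uc
k = 4.5374 / 2.315
k = 1.96

1.96


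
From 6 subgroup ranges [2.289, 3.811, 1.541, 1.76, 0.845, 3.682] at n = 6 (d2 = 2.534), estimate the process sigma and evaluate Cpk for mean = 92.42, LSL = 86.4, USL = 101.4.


R_bar = (2.289 + 3.811 + 1.541 + 1.76 + 0.845 + 3.682) / 6 = 2.3213333
sigma = R_bar / d2 = 2.3213333 / 2.534 = 0.9160747
Cp = (USL - LSL)/(6*sigma) = (101.4 - 86.4)/(6*0.9160747) = 2.7290
Cpu = (101.4 - 92.42)/(3*0.9160747) = 3.2676
Cpl = (92.42 - 86.4)/(3*0.9160747) = 2.1905
Cpk = min(Cpu, Cpl) = 2.1905

2.1905


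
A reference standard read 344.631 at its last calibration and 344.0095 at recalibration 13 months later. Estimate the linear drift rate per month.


rate = (v2 - v1) / months
= (344.0095 - 344.631) / 13
= -0.6215 / 13
= -0.0478

-0.0478


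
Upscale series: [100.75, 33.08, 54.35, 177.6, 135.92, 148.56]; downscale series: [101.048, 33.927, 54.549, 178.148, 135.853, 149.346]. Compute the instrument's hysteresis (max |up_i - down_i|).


|100.75 - 101.048| = 0.2980
|33.08 - 33.927| = 0.8470
|54.35 - 54.549| = 0.1990
|177.6 - 178.148| = 0.5480
|135.92 - 135.853| = 0.0670
|148.56 - 149.346| = 0.7860
hysteresis = max(diffs) = 0.8470

0.8470


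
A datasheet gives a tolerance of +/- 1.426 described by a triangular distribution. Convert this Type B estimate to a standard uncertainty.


u_B = half_width / sqrt(6)
u_B = 1.426 / 2.4494897
u_B = 0.5822

0.5822


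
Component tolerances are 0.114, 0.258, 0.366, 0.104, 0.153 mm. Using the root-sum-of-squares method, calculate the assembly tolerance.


RSS = sqrt(0.114^2 + 0.258^2 + 0.366^2 + 0.104^2 + 0.153^2)
= sqrt(0.247741)
= 0.4977

0.4977


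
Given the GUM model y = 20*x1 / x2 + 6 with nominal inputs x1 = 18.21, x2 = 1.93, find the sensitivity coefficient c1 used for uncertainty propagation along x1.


y = 20*x1 / x2 + 6
dy/dx1 = 20/x2
Evaluate at x2 = 1.93: c1 = 20 / 1.93
c1 = 10.3627

10.3627


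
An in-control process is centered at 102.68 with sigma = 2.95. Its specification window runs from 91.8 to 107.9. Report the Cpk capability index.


Cpu = (USL - mean) / (3*sigma) = (107.9 - 102.68) / (3*2.95) = 0.5898
Cpl = (mean - LSL) / (3*sigma) = (102.68 - 91.8) / (3*2.95) = 1.2294
Cpk = min(Cpu, Cpl) = 0.5898

0.5898


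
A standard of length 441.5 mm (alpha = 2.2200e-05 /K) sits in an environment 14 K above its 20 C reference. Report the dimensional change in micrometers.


dL = L * alpha * dT
= 441.5 * 2.2200e-05 * 14
= 0.1372182 mm
dL_um = 0.1372182 * 1000 = 137.2182 um

137.2182


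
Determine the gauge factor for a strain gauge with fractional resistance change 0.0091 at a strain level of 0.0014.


GF = (dR/R) / epsilon
= 0.0091 / 0.0014
= 6.5000

6.5000


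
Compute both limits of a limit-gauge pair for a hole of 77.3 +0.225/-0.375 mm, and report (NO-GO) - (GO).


GO = nominal - lower_tol (smallest hole = maximum material condition)
GO = 77.3 - 0.375 = 76.925
NO-GO = nominal + upper_tol (largest hole = least material condition)
NO-GO = 77.3 + 0.225 = 77.525
spread = NO-GO - GO = 77.525 - 76.925 = 0.6000

0.6000


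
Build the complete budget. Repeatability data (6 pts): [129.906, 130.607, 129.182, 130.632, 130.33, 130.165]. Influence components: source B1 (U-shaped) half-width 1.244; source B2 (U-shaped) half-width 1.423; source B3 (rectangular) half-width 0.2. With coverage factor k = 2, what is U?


mean = (129.906 + 130.607 + 129.182 + 130.632 + 130.33 + 130.165) / 6 = 130.137
s = sqrt(sum((x - mean)^2)/(n-1)) = 0.54209667
u_A = s / sqrt(n) = 0.54209667 / sqrt(6) = 0.22131004
u_B1 = 1.244 / sqrt(2) = 0.87964084
u_B2 = 1.423 / sqrt(2) = 1.0062129
u_B3 = 0.2 / sqrt(3) = 0.11547005
uc = sqrt(0.22131004^2 + 0.87964084^2 + 1.0062129^2 + 0.11547005^2) = 1.3596117
U = k * uc = 2 * 1.3596117
U = 2.7192

2.7192


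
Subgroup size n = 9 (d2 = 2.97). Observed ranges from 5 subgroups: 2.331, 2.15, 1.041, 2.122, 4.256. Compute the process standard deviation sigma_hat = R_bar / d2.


R_bar = (2.331 + 2.15 + 1.041 + 2.122 + 4.256) / 5
R_bar = 11.9 / 5 = 2.38
sigma_hat = R_bar / d2 = 2.38 / 2.97 = 0.8013

0.8013


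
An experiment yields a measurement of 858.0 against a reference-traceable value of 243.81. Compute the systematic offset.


Systematic error = measured - true
= 858.0 - 243.81
= 614.1900

614.1900


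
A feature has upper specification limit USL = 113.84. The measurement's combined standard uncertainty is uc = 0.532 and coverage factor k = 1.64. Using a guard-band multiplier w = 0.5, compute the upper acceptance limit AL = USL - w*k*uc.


U = k * uc = 1.64 * 0.532 = 0.87248
guard band g = w * U = 0.5 * 0.87248 = 0.43624
AL = USL - g = 113.84 - 0.43624
AL = 113.4038

113.4038


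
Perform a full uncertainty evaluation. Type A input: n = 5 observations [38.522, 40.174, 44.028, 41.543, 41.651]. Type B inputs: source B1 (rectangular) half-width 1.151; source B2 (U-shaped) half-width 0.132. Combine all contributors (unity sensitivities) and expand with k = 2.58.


mean = (38.522 + 40.174 + 44.028 + 41.543 + 41.651) / 5 = 41.1836
s = sqrt(sum((x - mean)^2)/(n-1)) = 2.0335713
u_A = s / sqrt(n) = 2.0335713 / sqrt(5) = 0.90944073
u_B1 = 1.151 / sqrt(3) = 0.66453016
u_B2 = 0.132 / sqrt(2) = 0.093338095
uc = sqrt(0.90944073^2 + 0.66453016^2 + 0.093338095^2) = 1.1302189
U = k * uc = 2.58 * 1.1302189
U = 2.9160

2.9160


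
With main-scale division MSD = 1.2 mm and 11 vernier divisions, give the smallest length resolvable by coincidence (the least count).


LC = MSD / n_div
= 1.2 / 11
= 0.1091

0.1091


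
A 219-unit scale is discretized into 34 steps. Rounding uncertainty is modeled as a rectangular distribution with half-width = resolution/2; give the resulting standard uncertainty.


resolution = range / divisions
resolution = 219 / 34 = 6.4411765
u_res = resolution / (2*sqrt(3))
u_res = 6.4411765 / 3.4641016
u_res = 1.8594

1.8594


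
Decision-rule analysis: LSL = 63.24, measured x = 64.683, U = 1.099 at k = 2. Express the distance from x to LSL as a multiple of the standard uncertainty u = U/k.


u = U / k = 1.099 / 2 = 0.5495
margin = |LSL - x| = |63.24 - 64.683| = 1.443
z = margin / u = 1.443 / 0.5495
z = 2.6260

2.6260


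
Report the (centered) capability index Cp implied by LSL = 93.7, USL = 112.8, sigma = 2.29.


Cp = (USL - LSL) / (6 * sigma)
= (112.8 - 93.7) / (6 * 2.29)
= 19.1000 / 13.7400
= 1.3901

1.3901


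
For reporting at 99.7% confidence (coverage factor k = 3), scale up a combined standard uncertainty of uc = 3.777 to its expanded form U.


U = k * uc
U = 3 * 3.777
U = 11.3310

11.3310


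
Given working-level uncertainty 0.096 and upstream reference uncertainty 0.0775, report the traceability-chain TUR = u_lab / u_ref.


TUR = u_lab / u_ref
= 0.096 / 0.0775
= 1.2387

1.2387


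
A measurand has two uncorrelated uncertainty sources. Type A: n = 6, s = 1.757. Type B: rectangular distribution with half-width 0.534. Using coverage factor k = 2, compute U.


u_A = s / sqrt(n) = 1.757 / sqrt(6) = 0.71729225
u_B = half_width / sqrt(3) = 0.534 / sqrt(3) = 0.30830504
uc = sqrt(u_A^2 + u_B^2) = sqrt(0.71729225^2 + 0.30830504^2) = 0.78074334
U = k * uc = 2 * 0.78074334
U = 1.5615

1.5615


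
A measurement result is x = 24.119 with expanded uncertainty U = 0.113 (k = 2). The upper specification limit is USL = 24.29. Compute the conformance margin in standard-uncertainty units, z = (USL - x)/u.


u = U / k = 0.113 / 2 = 0.0565
margin = |USL - x| = |24.29 - 24.119| = 0.171
z = margin / u = 0.171 / 0.0565
z = 3.0265

3.0265


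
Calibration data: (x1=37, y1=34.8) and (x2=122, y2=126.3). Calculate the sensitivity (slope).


slope = (y2 - y1) / (x2 - x1)
= (126.3 - 34.8) / (122 - 37)
= 91.5000 / 85
= 1.0765

1.0765


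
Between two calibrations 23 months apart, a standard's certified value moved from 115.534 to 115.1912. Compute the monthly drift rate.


rate = (v2 - v1) / months
= (115.1912 - 115.534) / 23
= -0.3428 / 23
= -0.0149

-0.0149


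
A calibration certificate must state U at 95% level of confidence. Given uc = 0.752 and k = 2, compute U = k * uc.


U = k * uc
U = 2 * 0.752
U = 1.5040

1.5040


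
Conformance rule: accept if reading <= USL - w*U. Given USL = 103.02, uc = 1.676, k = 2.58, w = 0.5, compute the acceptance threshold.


U = k * uc = 2.58 * 1.676 = 4.32408
guard band g = w * U = 0.5 * 4.32408 = 2.16204
AL = USL - g = 103.02 - 2.16204
AL = 100.8580

100.8580


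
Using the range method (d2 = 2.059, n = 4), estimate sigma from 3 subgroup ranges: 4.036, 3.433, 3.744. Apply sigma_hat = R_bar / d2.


R_bar = (4.036 + 3.433 + 3.744) / 3
R_bar = 11.213 / 3 = 3.7376667
sigma_hat = R_bar / d2 = 3.7376667 / 2.059 = 1.8153

1.8153


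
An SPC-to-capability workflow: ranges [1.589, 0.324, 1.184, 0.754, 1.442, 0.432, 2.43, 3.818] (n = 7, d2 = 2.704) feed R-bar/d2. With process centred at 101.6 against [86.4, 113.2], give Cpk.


R_bar = (1.589 + 0.324 + 1.184 + 0.754 + 1.442 + 0.432 + 2.43 + 3.818) / 8 = 1.496625
sigma = R_bar / d2 = 1.496625 / 2.704 = 0.55348558
Cp = (USL - LSL)/(6*sigma) = (113.2 - 86.4)/(6*0.55348558) = 8.0701
Cpu = (113.2 - 101.6)/(3*0.55348558) = 6.9860
Cpl = (101.6 - 86.4)/(3*0.55348558) = 9.1541
Cpk = min(Cpu, Cpl) = 6.9860

6.9860


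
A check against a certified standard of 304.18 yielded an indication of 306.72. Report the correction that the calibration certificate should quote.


Correction = standard - reading
= 304.18 - 306.72
= -2.5400

-2.5400


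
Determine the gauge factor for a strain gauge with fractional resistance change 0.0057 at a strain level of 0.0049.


GF = (dR/R) / epsilon
= 0.0057 / 0.0049
= 1.1633

1.1633


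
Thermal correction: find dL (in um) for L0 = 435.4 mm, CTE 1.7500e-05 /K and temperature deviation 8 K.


dL = L * alpha * dT
= 435.4 * 1.7500e-05 * 8
= 0.0609560 mm
dL_um = 0.0609560 * 1000 = 60.9560 um

60.9560


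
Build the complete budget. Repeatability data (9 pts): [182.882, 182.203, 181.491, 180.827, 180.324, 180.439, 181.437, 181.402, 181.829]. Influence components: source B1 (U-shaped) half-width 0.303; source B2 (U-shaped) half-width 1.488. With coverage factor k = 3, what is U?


mean = (182.882 + 182.203 + 181.491 + 180.827 + 180.324 + 180.439 + 181.437 + 181.402 + 181.829) / 9 = 181.426
s = sqrt(sum((x - mean)^2)/(n-1)) = 0.82449757
u_A = s / sqrt(n) = 0.82449757 / sqrt(9) = 0.27483252
u_B1 = 0.303 / sqrt(2) = 0.21425335
u_B2 = 1.488 / sqrt(2) = 1.0521749
uc = sqrt(0.27483252^2 + 0.21425335^2 + 1.0521749^2) = 1.1083814
U = k * uc = 3 * 1.1083814
U = 3.3251

3.3251


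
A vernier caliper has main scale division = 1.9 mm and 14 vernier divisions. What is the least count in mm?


LC = MSD / n_div
= 1.9 / 14
= 0.1357

0.1357


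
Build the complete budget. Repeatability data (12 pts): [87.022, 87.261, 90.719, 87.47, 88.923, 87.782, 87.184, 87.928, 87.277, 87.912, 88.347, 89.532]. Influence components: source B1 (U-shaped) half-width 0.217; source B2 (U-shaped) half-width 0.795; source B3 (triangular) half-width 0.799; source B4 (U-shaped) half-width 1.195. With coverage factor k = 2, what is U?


mean = (87.022 + 87.261 + 90.719 + 87.47 + 88.923 + 87.782 + 87.184 + 87.928 + 87.277 + 87.912 + 88.347 + 89.532) / 12 = 88.11308333
s = sqrt(sum((x - mean)^2)/(n-1)) = 1.1115677
u_A = s / sqrt(n) = 1.1115677 / sqrt(12) = 0.32088196
u_B1 = 0.217 / sqrt(2) = 0.15344217
u_B2 = 0.795 / sqrt(2) = 0.56214989
u_B3 = 0.799 / sqrt(6) = 0.32619038
u_B4 = 1.195 / sqrt(2) = 0.8449926
uc = sqrt(0.32088196^2 + 0.15344217^2 + 0.56214989^2 + 0.32619038^2 + 0.8449926^2) = 1.1238038
U = k * uc = 2 * 1.1238038
U = 2.2476

2.2476


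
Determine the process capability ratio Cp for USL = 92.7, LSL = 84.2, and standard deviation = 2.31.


Cp = (USL - LSL) / (6 * sigma)
= (92.7 - 84.2) / (6 * 2.31)
= 8.5000 / 13.8600
= 0.6133

0.6133


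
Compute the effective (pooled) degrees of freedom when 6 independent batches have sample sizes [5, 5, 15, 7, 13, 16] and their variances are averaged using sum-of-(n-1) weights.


nu = sum_i (n_i - 1)
nu = ((5 - 1) + (5 - 1) + (15 - 1) + (7 - 1) + (13 - 1) + (16 - 1))
nu = 4 + 4 + 14 + 6 + 12 + 15
nu = 55

55


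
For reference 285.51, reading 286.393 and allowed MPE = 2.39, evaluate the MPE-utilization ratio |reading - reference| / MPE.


e = indication - reference = 286.393 - 285.51 = 0.8830
|e| = 0.8830
ratio = |e| / MPE = 0.8830 / 2.39
ratio = 0.3695

0.3695


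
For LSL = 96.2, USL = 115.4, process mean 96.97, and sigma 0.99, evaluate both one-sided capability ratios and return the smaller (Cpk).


Cpu = (USL - mean) / (3*sigma) = (115.4 - 96.97) / (3*0.99) = 6.2054
Cpl = (mean - LSL) / (3*sigma) = (96.97 - 96.2) / (3*0.99) = 0.2593
Cpk = min(Cpu, Cpl) = 0.2593

0.2593


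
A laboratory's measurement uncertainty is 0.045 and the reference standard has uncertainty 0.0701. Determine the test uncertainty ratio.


TUR = u_lab / u_ref
= 0.045 / 0.0701
= 0.6419

0.6419


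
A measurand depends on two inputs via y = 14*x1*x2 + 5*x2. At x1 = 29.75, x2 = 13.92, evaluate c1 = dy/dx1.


y = 14*x1*x2 + 5*x2
dy/dx1 = 14*x2
Evaluate at x2 = 13.92: c1 = 14 * 13.92
c1 = 194.8800

194.8800


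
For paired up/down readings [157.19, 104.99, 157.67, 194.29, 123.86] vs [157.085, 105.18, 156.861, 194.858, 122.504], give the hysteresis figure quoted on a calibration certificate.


|157.19 - 157.085| = 0.1050
|104.99 - 105.18| = 0.1900
|157.67 - 156.861| = 0.8090
|194.29 - 194.858| = 0.5680
|123.86 - 122.504| = 1.3560
hysteresis = max(diffs) = 1.3560

1.3560


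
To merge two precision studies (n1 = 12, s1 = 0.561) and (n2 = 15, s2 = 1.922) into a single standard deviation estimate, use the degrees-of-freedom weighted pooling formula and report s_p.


s_p = sqrt(((n1-1)*s1^2 + (n2-1)*s2^2) / (n1+n2-2))
numerator = (12-1)*0.561^2 + (15-1)*1.922^2 = 3.461931 + 51.717176 = 55.179107
denominator = 12 + 15 - 2 = 25
s_p^2 = 55.179107 / 25 = 2.2071643
s_p = sqrt(2.2071643) = 1.4857

1.4857


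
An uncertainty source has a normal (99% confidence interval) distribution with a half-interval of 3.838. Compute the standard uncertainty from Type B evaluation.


u_B = half_width / 2.576
u_B = 3.838 / 2.576
u_B = 1.4899

1.4899


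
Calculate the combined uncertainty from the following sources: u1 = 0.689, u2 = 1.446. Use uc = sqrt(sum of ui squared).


uc = sqrt(0.689^2 + 1.446^2)
uc = sqrt(2.565637)
uc = 1.6018

1.6018


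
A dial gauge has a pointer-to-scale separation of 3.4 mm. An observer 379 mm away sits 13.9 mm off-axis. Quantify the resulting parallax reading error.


error = h * offset / d
= 3.4 * 13.9 / 379
= 0.1247

0.1247


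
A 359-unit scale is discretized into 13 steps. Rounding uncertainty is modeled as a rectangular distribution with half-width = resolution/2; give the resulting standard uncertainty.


resolution = range / divisions
resolution = 359 / 13 = 27.615385
u_res = resolution / (2*sqrt(3))
u_res = 27.615385 / 3.4641016
u_res = 7.9719

7.9719


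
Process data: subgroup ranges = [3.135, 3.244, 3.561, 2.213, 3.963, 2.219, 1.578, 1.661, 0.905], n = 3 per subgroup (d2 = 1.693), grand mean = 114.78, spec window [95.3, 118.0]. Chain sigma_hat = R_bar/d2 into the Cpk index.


R_bar = (3.135 + 3.244 + 3.561 + 2.213 + 3.963 + 2.219 + 1.578 + 1.661 + 0.905) / 9 = 2.4976667
sigma = R_bar / d2 = 2.4976667 / 1.693 = 1.4752904
Cp = (USL - LSL)/(6*sigma) = (118.0 - 95.3)/(6*1.4752904) = 2.5645
Cpu = (118.0 - 114.78)/(3*1.4752904) = 0.7275
Cpl = (114.78 - 95.3)/(3*1.4752904) = 4.4014
Cpk = min(Cpu, Cpl) = 0.7275

0.7275


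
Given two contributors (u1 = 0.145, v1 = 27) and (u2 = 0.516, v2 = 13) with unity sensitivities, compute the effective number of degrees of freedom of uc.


uc = sqrt(u1^2 + u2^2) = sqrt(0.145^2 + 0.516^2) = 0.53598601
v_eff = uc^4 / (u1^4/v1 + u2^4/v2)
= 0.53598601^4 / (0.145^4/27 + 0.516^4/13)
= 0.082530375 / 0.0054696228
v_eff = 15.0889

15.0889


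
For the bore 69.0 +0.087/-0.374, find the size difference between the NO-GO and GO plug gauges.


GO = nominal - lower_tol (smallest hole = maximum material condition)
GO = 69.0 - 0.374 = 68.626
NO-GO = nominal + upper_tol (largest hole = least material condition)
NO-GO = 69.0 + 0.087 = 69.087
spread = NO-GO - GO = 69.087 - 68.626 = 0.4610

0.4610


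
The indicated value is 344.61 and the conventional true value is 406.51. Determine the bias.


Systematic error = measured - true
= 344.61 - 406.51
= -61.9000

-61.9000


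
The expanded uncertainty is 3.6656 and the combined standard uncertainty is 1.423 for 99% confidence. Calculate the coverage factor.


k = U / uc
k = 3.6656 / 1.423
k = 2.576

2.576


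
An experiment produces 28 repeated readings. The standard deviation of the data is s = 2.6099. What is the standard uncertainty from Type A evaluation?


u_A = s / sqrt(n)
u_A = 2.6099 / sqrt(28)
u_A = 2.6099 / 5.2915026
u_A = 0.4932

0.4932


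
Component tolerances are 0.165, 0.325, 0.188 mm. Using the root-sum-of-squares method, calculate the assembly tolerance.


RSS = sqrt(0.165^2 + 0.325^2 + 0.188^2)
= sqrt(0.168194)
= 0.4101

0.4101


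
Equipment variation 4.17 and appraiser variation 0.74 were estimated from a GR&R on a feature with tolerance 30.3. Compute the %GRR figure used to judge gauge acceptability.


GRR = sqrt(EV^2 + AV^2) = sqrt(4.17^2 + 0.74^2) = 4.2351505
%GRR = GRR / tol * 100 = 4.2351505 / 30.3 * 100
%GRR = 13.9774

13.9774


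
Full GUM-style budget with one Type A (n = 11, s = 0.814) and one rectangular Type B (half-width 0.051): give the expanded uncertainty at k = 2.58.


u_A = s / sqrt(n) = 0.814 / sqrt(11) = 0.24543023
u_B = half_width / sqrt(3) = 0.051 / sqrt(3) = 0.029444864
uc = sqrt(u_A^2 + u_B^2) = sqrt(0.24543023^2 + 0.029444864^2) = 0.24719021
U = k * uc = 2.58 * 0.24719021
U = 0.6378

0.6378


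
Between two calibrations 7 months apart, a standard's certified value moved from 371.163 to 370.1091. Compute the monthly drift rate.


rate = (v2 - v1) / months
= (370.1091 - 371.163) / 7
= -1.0539 / 7
= -0.1506

-0.1506


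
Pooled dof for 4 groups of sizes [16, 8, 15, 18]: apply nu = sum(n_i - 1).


nu = sum_i (n_i - 1)
nu = ((16 - 1) + (8 - 1) + (15 - 1) + (18 - 1))
nu = 15 + 7 + 14 + 17
nu = 53

53


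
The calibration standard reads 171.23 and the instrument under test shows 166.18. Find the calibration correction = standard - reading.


Correction = standard - reading
= 171.23 - 166.18
= 5.0500

5.0500


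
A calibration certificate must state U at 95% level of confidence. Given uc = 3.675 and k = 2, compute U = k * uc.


U = k * uc
U = 2 * 3.675
U = 7.3500

7.3500


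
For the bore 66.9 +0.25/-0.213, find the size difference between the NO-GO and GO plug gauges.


GO = nominal - lower_tol (smallest hole = maximum material condition)
GO = 66.9 - 0.213 = 66.687
NO-GO = nominal + upper_tol (largest hole = least material condition)
NO-GO = 66.9 + 0.25 = 67.15
spread = NO-GO - GO = 67.15 - 66.687 = 0.4630

0.4630


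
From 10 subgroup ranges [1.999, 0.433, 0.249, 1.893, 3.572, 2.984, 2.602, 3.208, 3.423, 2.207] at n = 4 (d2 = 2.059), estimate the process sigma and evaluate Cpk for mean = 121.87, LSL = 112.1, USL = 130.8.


R_bar = (1.999 + 0.433 + 0.249 + 1.893 + 3.572 + 2.984 + 2.602 + 3.208 + 3.423 + 2.207) / 10 = 2.257
sigma = R_bar / d2 = 2.257 / 2.059 = 1.0961632
Cp = (USL - LSL)/(6*sigma) = (130.8 - 112.1)/(6*1.0961632) = 2.8433
Cpu = (130.8 - 121.87)/(3*1.0961632) = 2.7155
Cpl = (121.87 - 112.1)/(3*1.0961632) = 2.9710
Cpk = min(Cpu, Cpl) = 2.7155

2.7155


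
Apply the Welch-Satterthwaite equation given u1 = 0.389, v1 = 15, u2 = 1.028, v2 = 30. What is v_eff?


uc = sqrt(u1^2 + u2^2) = sqrt(0.389^2 + 1.028^2) = 1.0991383
v_eff = uc^4 / (u1^4/v1 + u2^4/v2)
= 1.0991383^4 / (0.389^4/15 + 1.028^4/30)
= 1.4595177 / 0.03875295
v_eff = 37.6621

37.6621


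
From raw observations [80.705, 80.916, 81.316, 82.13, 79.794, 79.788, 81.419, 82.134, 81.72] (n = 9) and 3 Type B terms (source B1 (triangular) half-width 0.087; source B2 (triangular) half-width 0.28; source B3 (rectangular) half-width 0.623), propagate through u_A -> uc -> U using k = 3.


mean = (80.705 + 80.916 + 81.316 + 82.13 + 79.794 + 79.788 + 81.419 + 82.134 + 81.72) / 9 = 81.10244444
s = sqrt(sum((x - mean)^2)/(n-1)) = 0.8859797
u_A = s / sqrt(n) = 0.8859797 / sqrt(9) = 0.29532657
u_B1 = 0.087 / sqrt(6) = 0.035517601
u_B2 = 0.28 / sqrt(6) = 0.11430952
u_B3 = 0.623 / sqrt(3) = 0.35968922
uc = sqrt(0.29532657^2 + 0.035517601^2 + 0.11430952^2 + 0.35968922^2) = 0.48054374
U = k * uc = 3 * 0.48054374
U = 1.4416

1.4416


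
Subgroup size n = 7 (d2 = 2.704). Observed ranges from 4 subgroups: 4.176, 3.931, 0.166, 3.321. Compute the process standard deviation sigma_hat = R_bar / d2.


R_bar = (4.176 + 3.931 + 0.166 + 3.321) / 4
R_bar = 11.594 / 4 = 2.8985
sigma_hat = R_bar / d2 = 2.8985 / 2.704 = 1.0719

1.0719


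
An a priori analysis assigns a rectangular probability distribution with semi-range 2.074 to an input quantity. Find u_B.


u_B = half_width / sqrt(3)
u_B = 2.074 / 1.7320508
u_B = 1.1974

1.1974


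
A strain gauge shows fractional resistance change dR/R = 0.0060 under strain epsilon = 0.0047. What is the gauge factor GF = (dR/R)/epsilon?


GF = (dR/R) / epsilon
= 0.0060 / 0.0047
= 1.2766

1.2766


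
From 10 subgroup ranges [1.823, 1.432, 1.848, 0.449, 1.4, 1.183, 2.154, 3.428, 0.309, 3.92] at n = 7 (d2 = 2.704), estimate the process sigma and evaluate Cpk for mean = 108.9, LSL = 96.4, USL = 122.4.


R_bar = (1.823 + 1.432 + 1.848 + 0.449 + 1.4 + 1.183 + 2.154 + 3.428 + 0.309 + 3.92) / 10 = 1.7946
sigma = R_bar / d2 = 1.7946 / 2.704 = 0.66368343
Cp = (USL - LSL)/(6*sigma) = (122.4 - 96.4)/(6*0.66368343) = 6.5292
Cpu = (122.4 - 108.9)/(3*0.66368343) = 6.7803
Cpl = (108.9 - 96.4)/(3*0.66368343) = 6.2781
Cpk = min(Cpu, Cpl) = 6.2781

6.2781


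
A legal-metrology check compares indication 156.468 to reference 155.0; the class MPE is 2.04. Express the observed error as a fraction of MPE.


e = indication - reference = 156.468 - 155.0 = 1.4680
|e| = 1.4680
ratio = |e| / MPE = 1.4680 / 2.04
ratio = 0.7196

0.7196


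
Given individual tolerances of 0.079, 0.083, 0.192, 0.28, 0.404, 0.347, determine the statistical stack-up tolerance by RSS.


RSS = sqrt(0.079^2 + 0.083^2 + 0.192^2 + 0.28^2 + 0.404^2 + 0.347^2)
= sqrt(0.412019)
= 0.6419

0.6419


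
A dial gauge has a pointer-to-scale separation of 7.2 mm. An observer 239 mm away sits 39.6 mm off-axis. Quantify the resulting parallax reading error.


error = h * offset / d
= 7.2 * 39.6 / 239
= 1.1930

1.1930


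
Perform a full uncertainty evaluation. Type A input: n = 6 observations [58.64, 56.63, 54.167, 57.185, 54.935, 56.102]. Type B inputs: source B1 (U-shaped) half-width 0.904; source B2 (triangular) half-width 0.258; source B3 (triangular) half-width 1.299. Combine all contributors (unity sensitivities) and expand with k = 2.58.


mean = (58.64 + 56.63 + 54.167 + 57.185 + 54.935 + 56.102) / 6 = 56.2765
s = sqrt(sum((x - mean)^2)/(n-1)) = 1.6010328
u_A = s / sqrt(n) = 1.6010328 / sqrt(6) = 0.6536189
u_B1 = 0.904 / sqrt(2) = 0.63922453
u_B2 = 0.258 / sqrt(6) = 0.10532806
u_B3 = 1.299 / sqrt(6) = 0.53031453
uc = sqrt(0.6536189^2 + 0.63922453^2 + 0.10532806^2 + 0.53031453^2) = 1.0621455
U = k * uc = 2.58 * 1.0621455
U = 2.7403

2.7403


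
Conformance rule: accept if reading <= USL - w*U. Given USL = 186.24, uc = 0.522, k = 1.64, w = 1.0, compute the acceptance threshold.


U = k * uc = 1.64 * 0.522 = 0.85608
guard band g = w * U = 1.0 * 0.85608 = 0.85608
AL = USL - g = 186.24 - 0.85608
AL = 185.3839

185.3839


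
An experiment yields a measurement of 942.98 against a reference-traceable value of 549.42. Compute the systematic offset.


Systematic error = measured - true
= 942.98 - 549.42
= 393.5600

393.5600


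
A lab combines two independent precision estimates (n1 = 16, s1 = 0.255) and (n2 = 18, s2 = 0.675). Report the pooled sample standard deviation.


s_p = sqrt(((n1-1)*s1^2 + (n2-1)*s2^2) / (n1+n2-2))
numerator = (16-1)*0.255^2 + (18-1)*0.675^2 = 0.975375 + 7.745625 = 8.721
denominator = 16 + 18 - 2 = 32
s_p^2 = 8.721 / 32 = 0.27253125
s_p = sqrt(0.27253125) = 0.5220

0.5220


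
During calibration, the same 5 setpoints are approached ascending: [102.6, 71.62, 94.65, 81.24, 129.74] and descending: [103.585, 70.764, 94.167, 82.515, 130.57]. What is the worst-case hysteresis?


|102.6 - 103.585| = 0.9850
|71.62 - 70.764| = 0.8560
|94.65 - 94.167| = 0.4830
|81.24 - 82.515| = 1.2750
|129.74 - 130.57| = 0.8300
hysteresis = max(diffs) = 1.2750

1.2750


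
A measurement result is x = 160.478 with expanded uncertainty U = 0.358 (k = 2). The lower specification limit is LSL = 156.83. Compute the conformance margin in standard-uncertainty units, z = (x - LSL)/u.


u = U / k = 0.358 / 2 = 0.179
margin = |LSL - x| = |156.83 - 160.478| = 3.648
z = margin / u = 3.648 / 0.179
z = 20.3799

20.3799


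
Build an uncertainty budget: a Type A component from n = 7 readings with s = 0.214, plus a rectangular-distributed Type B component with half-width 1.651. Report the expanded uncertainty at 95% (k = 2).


u_A = s / sqrt(n) = 0.214 / sqrt(7) = 0.080884397
u_B = half_width / sqrt(3) = 1.651 / sqrt(3) = 0.95320529
uc = sqrt(u_A^2 + u_B^2) = sqrt(0.080884397^2 + 0.95320529^2) = 0.95663086
U = k * uc = 2 * 0.95663086
U = 1.9133

1.9133


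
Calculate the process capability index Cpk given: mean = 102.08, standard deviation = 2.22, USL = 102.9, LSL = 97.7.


Cpu = (USL - mean) / (3*sigma) = (102.9 - 102.08) / (3*2.22) = 0.1231
Cpl = (mean - LSL) / (3*sigma) = (102.08 - 97.7) / (3*2.22) = 0.6577
Cpk = min(Cpu, Cpl) = 0.1231

0.1231


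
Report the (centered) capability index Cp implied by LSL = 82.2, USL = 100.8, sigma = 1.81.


Cp = (USL - LSL) / (6 * sigma)
= (100.8 - 82.2) / (6 * 1.81)
= 18.6000 / 10.8600
= 1.7127

1.7127


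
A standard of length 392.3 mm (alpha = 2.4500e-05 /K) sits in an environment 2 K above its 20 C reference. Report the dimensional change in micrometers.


dL = L * alpha * dT
= 392.3 * 2.4500e-05 * 2
= 0.0192227 mm
dL_um = 0.0192227 * 1000 = 19.2227 um

19.2227


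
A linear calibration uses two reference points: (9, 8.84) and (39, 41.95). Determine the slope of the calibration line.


slope = (y2 - y1) / (x2 - x1)
= (41.95 - 8.84) / (39 - 9)
= 33.1100 / 30
= 1.1037

1.1037


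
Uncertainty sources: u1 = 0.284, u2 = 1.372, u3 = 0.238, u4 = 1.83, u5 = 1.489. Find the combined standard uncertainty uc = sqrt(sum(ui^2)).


uc = sqrt(0.284^2 + 1.372^2 + 0.238^2 + 1.83^2 + 1.489^2)
uc = sqrt(7.585705)
uc = 2.7542

2.7542


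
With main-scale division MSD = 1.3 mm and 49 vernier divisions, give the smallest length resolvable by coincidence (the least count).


LC = MSD / n_div
= 1.3 / 49
= 0.0265

0.0265


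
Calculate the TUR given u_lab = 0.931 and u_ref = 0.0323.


TUR = u_lab / u_ref
= 0.931 / 0.0323
= 28.8235

28.8235


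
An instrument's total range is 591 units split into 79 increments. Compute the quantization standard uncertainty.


resolution = range / divisions
resolution = 591 / 79 = 7.4810127
u_res = resolution / (2*sqrt(3))
u_res = 7.4810127 / 3.4641016
u_res = 2.1596

2.1596


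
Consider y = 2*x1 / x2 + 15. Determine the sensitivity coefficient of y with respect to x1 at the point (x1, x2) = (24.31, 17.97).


y = 2*x1 / x2 + 15
dy/dx1 = 2/x2
Evaluate at x2 = 17.97: c1 = 2 / 17.97
c1 = 0.1113

0.1113


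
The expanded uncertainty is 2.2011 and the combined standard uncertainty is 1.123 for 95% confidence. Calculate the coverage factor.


k = U / uc
k = 2.2011 / 1.123
k = 1.96

1.96


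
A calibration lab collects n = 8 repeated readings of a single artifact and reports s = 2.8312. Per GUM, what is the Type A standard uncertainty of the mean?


u_A = s / sqrt(n)
u_A = 2.8312 / sqrt(8)
u_A = 2.8312 / 2.8284271
u_A = 1.0010

1.0010


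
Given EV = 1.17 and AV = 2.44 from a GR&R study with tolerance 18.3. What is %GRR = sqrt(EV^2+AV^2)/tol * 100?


GRR = sqrt(EV^2 + AV^2) = sqrt(1.17^2 + 2.44^2) = 2.7060118
%GRR = GRR / tol * 100 = 2.7060118 / 18.3 * 100
%GRR = 14.7869

14.7869


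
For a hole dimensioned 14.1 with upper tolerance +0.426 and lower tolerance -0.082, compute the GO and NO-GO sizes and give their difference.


GO = nominal - lower_tol (smallest hole = maximum material condition)
GO = 14.1 - 0.082 = 14.018
NO-GO = nominal + upper_tol (largest hole = least material condition)
NO-GO = 14.1 + 0.426 = 14.526
spread = NO-GO - GO = 14.526 - 14.018 = 0.5080

0.5080


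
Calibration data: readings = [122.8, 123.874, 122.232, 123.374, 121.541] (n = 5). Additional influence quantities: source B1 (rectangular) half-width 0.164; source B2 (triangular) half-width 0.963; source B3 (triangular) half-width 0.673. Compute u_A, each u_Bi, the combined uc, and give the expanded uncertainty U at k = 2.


mean = (122.8 + 123.874 + 122.232 + 123.374 + 121.541) / 5 = 122.7642
s = sqrt(sum((x - mean)^2)/(n-1)) = 0.91981639
u_A = s / sqrt(n) = 0.91981639 / sqrt(5) = 0.41135439
u_B1 = 0.164 / sqrt(3) = 0.094685444
u_B2 = 0.963 / sqrt(6) = 0.3931431
u_B3 = 0.673 / sqrt(6) = 0.2747511
uc = sqrt(0.41135439^2 + 0.094685444^2 + 0.3931431^2 + 0.2747511^2) = 0.63892678
U = k * uc = 2 * 0.63892678
U = 1.2779

1.2779


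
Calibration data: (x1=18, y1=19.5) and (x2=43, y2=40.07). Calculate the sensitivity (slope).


slope = (y2 - y1) / (x2 - x1)
= (40.07 - 19.5) / (43 - 18)
= 20.5700 / 25
= 0.8228

0.8228


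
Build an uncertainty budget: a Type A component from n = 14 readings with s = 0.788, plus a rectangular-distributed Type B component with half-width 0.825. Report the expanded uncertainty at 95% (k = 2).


u_A = s / sqrt(n) = 0.788 / sqrt(14) = 0.21060186
u_B = half_width / sqrt(3) = 0.825 / sqrt(3) = 0.47631397
uc = sqrt(u_A^2 + u_B^2) = sqrt(0.21060186^2 + 0.47631397^2) = 0.52079568
U = k * uc = 2 * 0.52079568
U = 1.0416

1.0416


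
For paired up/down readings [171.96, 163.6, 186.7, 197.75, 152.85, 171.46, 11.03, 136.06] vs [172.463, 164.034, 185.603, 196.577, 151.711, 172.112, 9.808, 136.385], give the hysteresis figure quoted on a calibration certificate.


|171.96 - 172.463| = 0.5030
|163.6 - 164.034| = 0.4340
|186.7 - 185.603| = 1.0970
|197.75 - 196.577| = 1.1730
|152.85 - 151.711| = 1.1390
|171.46 - 172.112| = 0.6520
|11.03 - 9.808| = 1.2220
|136.06 - 136.385| = 0.3250
hysteresis = max(diffs) = 1.2220

1.2220


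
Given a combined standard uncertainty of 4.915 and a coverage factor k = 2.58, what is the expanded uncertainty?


U = k * uc
U = 2.58 * 4.915
U = 12.6807

12.6807


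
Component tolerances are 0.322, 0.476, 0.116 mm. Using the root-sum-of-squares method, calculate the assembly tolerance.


RSS = sqrt(0.322^2 + 0.476^2 + 0.116^2)
= sqrt(0.343716)
= 0.5863

0.5863


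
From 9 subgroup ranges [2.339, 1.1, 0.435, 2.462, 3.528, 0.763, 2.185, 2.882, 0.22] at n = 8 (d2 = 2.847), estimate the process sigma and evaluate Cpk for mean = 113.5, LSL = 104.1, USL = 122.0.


R_bar = (2.339 + 1.1 + 0.435 + 2.462 + 3.528 + 0.763 + 2.185 + 2.882 + 0.22) / 9 = 1.7682222
sigma = R_bar / d2 = 1.7682222 / 2.847 = 0.62108261
Cp = (USL - LSL)/(6*sigma) = (122.0 - 104.1)/(6*0.62108261) = 4.8034
Cpu = (122.0 - 113.5)/(3*0.62108261) = 4.5619
Cpl = (113.5 - 104.1)/(3*0.62108261) = 5.0450
Cpk = min(Cpu, Cpl) = 4.5619

4.5619


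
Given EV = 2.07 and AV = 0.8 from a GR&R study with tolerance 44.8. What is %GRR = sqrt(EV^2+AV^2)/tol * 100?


GRR = sqrt(EV^2 + AV^2) = sqrt(2.07^2 + 0.8^2) = 2.2192116
%GRR = GRR / tol * 100 = 2.2192116 / 44.8 * 100
%GRR = 4.9536

4.9536


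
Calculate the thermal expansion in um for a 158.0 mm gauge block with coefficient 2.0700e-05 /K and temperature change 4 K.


dL = L * alpha * dT
= 158.0 * 2.0700e-05 * 4
= 0.0130824 mm
dL_um = 0.0130824 * 1000 = 13.0824 um

13.0824


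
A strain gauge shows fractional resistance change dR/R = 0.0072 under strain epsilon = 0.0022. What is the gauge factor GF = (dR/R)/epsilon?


GF = (dR/R) / epsilon
= 0.0072 / 0.0022
= 3.2727

3.2727


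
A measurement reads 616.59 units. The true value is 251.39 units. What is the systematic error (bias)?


Systematic error = measured - true
= 616.59 - 251.39
= 365.2000

365.2000


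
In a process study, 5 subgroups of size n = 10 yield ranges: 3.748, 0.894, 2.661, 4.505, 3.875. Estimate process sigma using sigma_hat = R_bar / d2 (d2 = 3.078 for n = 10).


R_bar = (3.748 + 0.894 + 2.661 + 4.505 + 3.875) / 5
R_bar = 15.683 / 5 = 3.1366
sigma_hat = R_bar / d2 = 3.1366 / 3.078 = 1.0190

1.0190


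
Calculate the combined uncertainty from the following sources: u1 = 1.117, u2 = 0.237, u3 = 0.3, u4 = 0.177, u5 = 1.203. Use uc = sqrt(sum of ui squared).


uc = sqrt(1.117^2 + 0.237^2 + 0.3^2 + 0.177^2 + 1.203^2)
uc = sqrt(2.872396)
uc = 1.6948

1.6948


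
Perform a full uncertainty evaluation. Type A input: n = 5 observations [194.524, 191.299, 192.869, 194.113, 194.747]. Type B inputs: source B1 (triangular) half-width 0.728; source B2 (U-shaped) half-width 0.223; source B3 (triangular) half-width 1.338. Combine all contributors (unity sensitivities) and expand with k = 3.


mean = (194.524 + 191.299 + 192.869 + 194.113 + 194.747) / 5 = 193.5104
s = sqrt(sum((x - mean)^2)/(n-1)) = 1.433647
u_A = s / sqrt(n) = 1.433647 / sqrt(5) = 0.64114643
u_B1 = 0.728 / sqrt(6) = 0.29720476
u_B2 = 0.223 / sqrt(2) = 0.15768481
u_B3 = 1.338 / sqrt(6) = 0.54623621
uc = sqrt(0.64114643^2 + 0.29720476^2 + 0.15768481^2 + 0.54623621^2) = 0.90699389
U = k * uc = 3 * 0.90699389
U = 2.7210

2.7210
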